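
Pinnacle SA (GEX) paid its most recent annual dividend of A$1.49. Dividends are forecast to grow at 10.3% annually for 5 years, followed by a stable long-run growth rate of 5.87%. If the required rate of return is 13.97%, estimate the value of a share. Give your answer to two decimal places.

A$23.30

Two-stage DDM. Project D₁…D_5 at 0.103, terminal growth 0.0587, discount at r = 0.1397.
D_1 = 1.6435
D_2 = 1.8127
D_3 = 1.9995
D_4 = 2.2054
D_5 = 2.4326
Terminal value at t=5: TV = D_6/(r−g) = 2.5754/(0.1397−0.0587) = 31.7945
P₀ = 1.6435/(1+0.1397)^1 + 1.8127/(1+0.1397)^2 + 1.9995/(1+0.1397)^3 + 2.2054/(1+0.1397)^4 + 2.4326/(1+0.1397)^5 + 31.7945/(1+0.1397)^5 = 23.2953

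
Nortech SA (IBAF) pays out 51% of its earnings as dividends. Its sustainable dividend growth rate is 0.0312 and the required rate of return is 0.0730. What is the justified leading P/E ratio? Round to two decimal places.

12.20

Justified leading P/E = b/(r−g) = 0.51/(0.073−0.0312) = 12.2010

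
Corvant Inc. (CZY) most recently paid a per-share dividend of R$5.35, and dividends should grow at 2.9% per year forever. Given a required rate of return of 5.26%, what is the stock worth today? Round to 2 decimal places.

Gordon growth model: P₀ = D₁/(r − g). D₁ = 5.35 × (1 + 0.029) = 5.5051.
P₀ = 5.5051 / (0.0526 − 0.029) = 5.5051 / 0.0236 = 233.2691

R$233.27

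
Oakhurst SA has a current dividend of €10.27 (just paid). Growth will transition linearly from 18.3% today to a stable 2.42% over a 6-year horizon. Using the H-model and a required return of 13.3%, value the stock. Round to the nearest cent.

€141.65

H-model: P₀ = D₀[(1+g_L) + H(g_S−g_L)]/(r−g_L), with H = 6/2 = 3.
P₀ = 10.27 × [(1+0.0242) + 3×(0.183−0.0242)] / (0.133−0.0242)
   = 10.27 × 1.5006 / 0.1088 = 141.6467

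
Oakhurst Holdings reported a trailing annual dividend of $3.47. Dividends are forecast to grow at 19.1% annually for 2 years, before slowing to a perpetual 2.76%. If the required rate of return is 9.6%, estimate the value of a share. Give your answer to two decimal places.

Two-stage DDM. Project D₁…D_2 at 0.191, terminal growth 0.0276, discount at r = 0.096.
D_1 = 4.1328
D_2 = 4.9221
Terminal value at t=2: TV = D_3/(r−g) = 5.0580/(0.096−0.0276) = 73.9471
P₀ = 4.1328/(1+0.096)^1 + 4.9221/(1+0.096)^2 + 73.9471/(1+0.096)^2 = 69.4286

$69.43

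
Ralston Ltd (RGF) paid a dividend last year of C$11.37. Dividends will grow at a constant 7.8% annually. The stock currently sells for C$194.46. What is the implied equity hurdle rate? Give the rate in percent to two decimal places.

14.10%

Rearranging the constant-growth DDM: r = D₁/P₀ + g.
D₁ = 11.37 × (1 + 0.078) = 12.2569.
r = 12.2569 / 194.46 + 0.078 = 0.06303 + 0.078 = 0.14103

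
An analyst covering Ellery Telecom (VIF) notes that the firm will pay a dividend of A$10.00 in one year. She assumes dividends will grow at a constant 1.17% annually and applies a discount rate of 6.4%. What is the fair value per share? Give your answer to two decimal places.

Gordon growth model: P₀ = D₁/(r − g), with D₁ = 10.00 given directly.
P₀ = 10.0000 / (0.064 − 0.0117) = 10.0000 / 0.0523 = 191.2046

A$191.20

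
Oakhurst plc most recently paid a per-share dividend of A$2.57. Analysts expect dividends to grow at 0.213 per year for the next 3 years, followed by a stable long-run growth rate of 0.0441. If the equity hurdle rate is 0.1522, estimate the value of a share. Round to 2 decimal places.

Two-stage DDM. Project D₁…D_3 at 0.213, terminal growth 0.0441, discount at r = 0.1522.
D_1 = 3.1174
D_2 = 3.7814
D_3 = 4.5869
Terminal value at t=3: TV = D_4/(r−g) = 4.7891/(0.1522−0.0441) = 44.3029
P₀ = 3.1174/(1+0.1522)^1 + 3.7814/(1+0.1522)^2 + 4.5869/(1+0.1522)^3 + 44.3029/(1+0.1522)^3 = 37.5160

A$37.52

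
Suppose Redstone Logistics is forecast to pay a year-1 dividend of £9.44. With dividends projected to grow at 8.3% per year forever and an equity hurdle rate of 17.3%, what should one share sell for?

Gordon growth model: P₀ = D₁/(r − g), with D₁ = 9.44 given directly.
P₀ = 9.4400 / (0.173 − 0.083) = 9.4400 / 0.09 = 104.8889

£104.89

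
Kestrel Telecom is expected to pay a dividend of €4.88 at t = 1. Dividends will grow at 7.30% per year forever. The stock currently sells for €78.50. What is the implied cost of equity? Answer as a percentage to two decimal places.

13.52%

Rearranging the constant-growth DDM: r = D₁/P₀ + g.
r = 4.8800 / 78.50 + 0.073 = 0.06217 + 0.073 = 0.13517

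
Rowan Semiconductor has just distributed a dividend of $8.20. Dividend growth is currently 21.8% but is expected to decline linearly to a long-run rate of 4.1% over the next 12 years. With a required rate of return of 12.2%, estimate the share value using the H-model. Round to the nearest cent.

H-model: P₀ = D₀[(1+g_L) + H(g_S−g_L)]/(r−g_L), with H = 12/2 = 6.
P₀ = 8.20 × [(1+0.041) + 6×(0.218−0.041)] / (0.122−0.041)
   = 8.20 × 2.1030 / 0.081 = 212.8963

$212.90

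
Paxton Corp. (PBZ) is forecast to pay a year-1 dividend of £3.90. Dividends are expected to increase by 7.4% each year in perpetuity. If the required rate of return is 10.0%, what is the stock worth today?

Gordon growth model: P₀ = D₁/(r − g), with D₁ = 3.90 given directly.
P₀ = 3.9000 / (0.1 − 0.074) = 3.9000 / 0.026 = 150.0000

£150.00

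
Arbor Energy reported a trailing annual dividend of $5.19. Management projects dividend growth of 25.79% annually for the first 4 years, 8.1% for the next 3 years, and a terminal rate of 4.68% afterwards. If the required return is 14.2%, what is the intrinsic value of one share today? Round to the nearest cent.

Three-stage DDM. Project D₁…D_7; terminal Gordon value at t=7 with g = 0.0468; discount at r = 0.142.
D_1 = 6.5285
D_2 = 8.2122
D_3 = 10.3301
D_4 = 12.9943
D_5 = 14.0468
D_6 = 15.1846
D_7 = 16.4145
TV_7 = 17.1827/(0.142−0.0468) = 180.4911
P₀ = Σ Dₜ/(1+r)ᵗ + TV_7/(1+r)^7 = 118.3980

$118.40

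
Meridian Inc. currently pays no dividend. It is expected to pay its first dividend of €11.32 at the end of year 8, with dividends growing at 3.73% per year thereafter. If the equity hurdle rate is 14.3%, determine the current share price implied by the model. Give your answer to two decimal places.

€42.02

Deferred-dividend DDM. At t=7 the remaining stream is a growing perpetuity with first payment D_8 = 11.32.
V_7 = D_8/(r−g) = 11.32/(0.143−0.0373) = 107.0956
P₀ = V_7/(1+r)^7 = 107.0956/(1+0.143)^7 = 42.0192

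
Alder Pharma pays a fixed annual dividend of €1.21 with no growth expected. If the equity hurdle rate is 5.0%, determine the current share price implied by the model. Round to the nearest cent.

Zero-growth DDM (perpetuity): P₀ = D/r = 1.21 / 0.05 = 24.2000

€24.20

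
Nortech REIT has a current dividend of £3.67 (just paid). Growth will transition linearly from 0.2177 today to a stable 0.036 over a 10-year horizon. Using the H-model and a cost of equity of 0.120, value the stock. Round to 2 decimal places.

£84.96

H-model: P₀ = D₀[(1+g_L) + H(g_S−g_L)]/(r−g_L), with H = 10/2 = 5.
P₀ = 3.67 × [(1+0.036) + 5×(0.2177−0.036)] / (0.12−0.036)
   = 3.67 × 1.9445 / 0.084 = 84.9561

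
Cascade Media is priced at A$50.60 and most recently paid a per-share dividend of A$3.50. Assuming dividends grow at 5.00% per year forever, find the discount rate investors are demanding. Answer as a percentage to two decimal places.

12.26%

Rearranging the constant-growth DDM: r = D₁/P₀ + g.
D₁ = 3.50 × (1 + 0.05) = 3.6750.
r = 3.6750 / 50.60 + 0.05 = 0.07263 + 0.05 = 0.12263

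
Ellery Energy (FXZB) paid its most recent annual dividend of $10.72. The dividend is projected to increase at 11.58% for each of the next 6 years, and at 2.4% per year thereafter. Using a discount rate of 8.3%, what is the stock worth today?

$294.02

Two-stage DDM. Project D₁…D_6 at 0.1158, terminal growth 0.024, discount at r = 0.083.
D_1 = 11.9614
D_2 = 13.3465
D_3 = 14.8920
D_4 = 16.6165
D_5 = 18.5407
D_6 = 20.6877
Terminal value at t=6: TV = D_7/(r−g) = 21.1842/(0.083−0.024) = 359.0549
P₀ = 11.9614/(1+0.083)^1 + 13.3465/(1+0.083)^2 + 14.8920/(1+0.083)^3 + 16.6165/(1+0.083)^4 + 18.5407/(1+0.083)^5 + 20.6877/(1+0.083)^6 + 359.0549/(1+0.083)^6 = 294.0236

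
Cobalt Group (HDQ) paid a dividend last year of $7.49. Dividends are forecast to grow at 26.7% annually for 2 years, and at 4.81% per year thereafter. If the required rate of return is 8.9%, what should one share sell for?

Two-stage DDM. Project D₁…D_2 at 0.267, terminal growth 0.0481, discount at r = 0.089.
D_1 = 9.4898
D_2 = 12.0236
Terminal value at t=2: TV = D_3/(r−g) = 12.6020/(0.089−0.0481) = 308.1161
P₀ = 9.4898/(1+0.089)^1 + 12.0236/(1+0.089)^2 + 308.1161/(1+0.089)^2 = 278.6646

$278.66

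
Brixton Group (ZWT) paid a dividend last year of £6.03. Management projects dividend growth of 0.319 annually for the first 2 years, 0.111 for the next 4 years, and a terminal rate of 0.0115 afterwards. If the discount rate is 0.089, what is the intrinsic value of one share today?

Three-stage DDM. Project D₁…D_6; terminal Gordon value at t=6 with g = 0.0115; discount at r = 0.089.
D_1 = 7.9536
D_2 = 10.4908
D_3 = 11.6552
D_4 = 12.9490
D_5 = 14.3863
D_6 = 15.9832
TV_6 = 16.1670/(0.089−0.0115) = 208.6063
P₀ = Σ Dₜ/(1+r)ᵗ + TV_6/(1+r)^6 = 178.4295

£178.43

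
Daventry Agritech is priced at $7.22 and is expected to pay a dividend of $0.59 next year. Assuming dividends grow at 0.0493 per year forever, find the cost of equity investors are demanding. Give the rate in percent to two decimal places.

Rearranging the constant-growth DDM: r = D₁/P₀ + g.
r = 0.5900 / 7.22 + 0.0493 = 0.08172 + 0.0493 = 0.13102

13.10%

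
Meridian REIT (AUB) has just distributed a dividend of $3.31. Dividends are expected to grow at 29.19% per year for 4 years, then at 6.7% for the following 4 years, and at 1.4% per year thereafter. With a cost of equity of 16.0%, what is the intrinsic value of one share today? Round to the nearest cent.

Three-stage DDM. Project D₁…D_8; terminal Gordon value at t=8 with g = 0.014; discount at r = 0.16.
D_1 = 4.2762
D_2 = 5.5244
D_3 = 7.1370
D_4 = 9.2203
D_5 = 9.8380
D_6 = 10.4972
D_7 = 11.2005
D_8 = 11.9509
TV_8 = 12.1182/(0.16−0.014) = 83.0016
P₀ = Σ Dₜ/(1+r)ᵗ + TV_8/(1+r)^8 = 59.3750

$59.38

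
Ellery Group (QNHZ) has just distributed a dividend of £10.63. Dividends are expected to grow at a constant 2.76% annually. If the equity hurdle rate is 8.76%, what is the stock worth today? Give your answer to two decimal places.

£182.06

Gordon growth model: P₀ = D₁/(r − g). D₁ = 10.63 × (1 + 0.0276) = 10.9234.
P₀ = 10.9234 / (0.0876 − 0.0276) = 10.9234 / 0.06 = 182.0565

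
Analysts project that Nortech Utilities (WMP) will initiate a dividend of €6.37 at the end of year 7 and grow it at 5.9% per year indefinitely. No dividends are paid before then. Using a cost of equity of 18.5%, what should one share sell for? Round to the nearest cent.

Deferred-dividend DDM. At t=6 the remaining stream is a growing perpetuity with first payment D_7 = 6.37.
V_6 = D_7/(r−g) = 6.37/(0.185−0.059) = 50.5556
P₀ = V_6/(1+r)^6 = 50.5556/(1+0.185)^6 = 18.2582

€18.26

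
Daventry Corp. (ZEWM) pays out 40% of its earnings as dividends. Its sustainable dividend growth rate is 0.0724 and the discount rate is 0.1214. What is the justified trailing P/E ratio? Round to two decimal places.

Justified trailing P/E = b(1+g)/(r−g) = 0.40×(1+0.0724)/(0.1214−0.0724) = 8.7543

8.75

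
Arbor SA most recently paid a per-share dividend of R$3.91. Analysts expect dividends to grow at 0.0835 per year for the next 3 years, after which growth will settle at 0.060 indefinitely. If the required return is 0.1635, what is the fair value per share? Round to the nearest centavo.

Two-stage DDM. Project D₁…D_3 at 0.0835, terminal growth 0.06, discount at r = 0.1635.
D_1 = 4.2365
D_2 = 4.5902
D_3 = 4.9735
Terminal value at t=3: TV = D_4/(r−g) = 5.2719/(0.1635−0.06) = 50.9365
P₀ = 4.2365/(1+0.1635)^1 + 4.5902/(1+0.1635)^2 + 4.9735/(1+0.1635)^3 + 50.9365/(1+0.1635)^3 = 42.5288

R$42.53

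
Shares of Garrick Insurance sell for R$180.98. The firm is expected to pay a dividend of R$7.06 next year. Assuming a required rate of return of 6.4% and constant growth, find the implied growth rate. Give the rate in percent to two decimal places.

From P₀ = D₁/(r − g), the implied growth is g = r − D₁/P₀.
g = 0.064 − 7.06/180.98 = 0.064 − 0.03901 = 0.02499

2.50%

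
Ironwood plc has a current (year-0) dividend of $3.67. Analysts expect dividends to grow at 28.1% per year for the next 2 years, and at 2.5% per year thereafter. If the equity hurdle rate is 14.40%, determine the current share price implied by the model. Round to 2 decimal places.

$48.35

Two-stage DDM. Project D₁…D_2 at 0.281, terminal growth 0.025, discount at r = 0.144.
D_1 = 4.7013
D_2 = 6.0223
Terminal value at t=2: TV = D_3/(r−g) = 6.1729/(0.144−0.025) = 51.8730
P₀ = 4.7013/(1+0.144)^1 + 6.0223/(1+0.144)^2 + 51.8730/(1+0.144)^2 = 48.3471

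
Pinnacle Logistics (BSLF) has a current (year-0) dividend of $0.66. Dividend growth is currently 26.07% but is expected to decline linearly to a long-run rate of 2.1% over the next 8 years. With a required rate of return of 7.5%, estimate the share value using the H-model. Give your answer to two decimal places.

H-model: P₀ = D₀[(1+g_L) + H(g_S−g_L)]/(r−g_L), with H = 8/2 = 4.
P₀ = 0.66 × [(1+0.021) + 4×(0.2607−0.021)] / (0.075−0.021)
   = 0.66 × 1.9798 / 0.054 = 24.1976

$24.20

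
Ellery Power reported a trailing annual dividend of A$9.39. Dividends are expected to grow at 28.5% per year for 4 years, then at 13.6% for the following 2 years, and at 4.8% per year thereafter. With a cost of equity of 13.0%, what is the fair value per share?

A$286.81

Three-stage DDM. Project D₁…D_6; terminal Gordon value at t=6 with g = 0.048; discount at r = 0.13.
D_1 = 12.0662
D_2 = 15.5050
D_3 = 19.9239
D_4 = 25.6022
D_5 = 29.0842
D_6 = 33.0396
TV_6 = 34.6255/(0.13−0.048) = 422.2622
P₀ = Σ Dₜ/(1+r)ᵗ + TV_6/(1+r)^6 = 286.8069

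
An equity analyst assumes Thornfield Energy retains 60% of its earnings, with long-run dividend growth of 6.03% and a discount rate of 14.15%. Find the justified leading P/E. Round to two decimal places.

Payout ratio b = 1 − 0.60 = 0.40.
Justified leading P/E = b/(r−g) = 0.40/(0.1415−0.0603) = 4.9261

4.93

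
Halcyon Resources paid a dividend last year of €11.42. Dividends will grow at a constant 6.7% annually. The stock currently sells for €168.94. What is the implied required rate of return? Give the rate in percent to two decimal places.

Rearranging the constant-growth DDM: r = D₁/P₀ + g.
D₁ = 11.42 × (1 + 0.067) = 12.1851.
r = 12.1851 / 168.94 + 0.067 = 0.07213 + 0.067 = 0.13913

13.91%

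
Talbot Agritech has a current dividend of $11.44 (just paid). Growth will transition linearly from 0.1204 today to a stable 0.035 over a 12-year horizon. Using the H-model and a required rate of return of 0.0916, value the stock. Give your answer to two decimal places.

H-model: P₀ = D₀[(1+g_L) + H(g_S−g_L)]/(r−g_L), with H = 12/2 = 6.
P₀ = 11.44 × [(1+0.035) + 6×(0.1204−0.035)] / (0.0916−0.035)
   = 11.44 × 1.5474 / 0.0566 = 312.7607

$312.76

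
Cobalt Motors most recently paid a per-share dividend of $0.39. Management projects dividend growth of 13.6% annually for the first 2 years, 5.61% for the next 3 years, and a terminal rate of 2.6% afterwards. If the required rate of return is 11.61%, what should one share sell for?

Three-stage DDM. Project D₁…D_5; terminal Gordon value at t=5 with g = 0.026; discount at r = 0.1161.
D_1 = 0.4430
D_2 = 0.5033
D_3 = 0.5315
D_4 = 0.5613
D_5 = 0.5928
TV_5 = 0.6083/(0.1161−0.026) = 6.7509
P₀ = Σ Dₜ/(1+r)ᵗ + TV_5/(1+r)^5 = 5.7854

$5.79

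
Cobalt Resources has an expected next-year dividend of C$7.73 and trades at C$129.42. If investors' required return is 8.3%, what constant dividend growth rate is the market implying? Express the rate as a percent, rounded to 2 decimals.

From P₀ = D₁/(r − g), the implied growth is g = r − D₁/P₀.
g = 0.083 − 7.73/129.42 = 0.083 − 0.05973 = 0.02327

2.33%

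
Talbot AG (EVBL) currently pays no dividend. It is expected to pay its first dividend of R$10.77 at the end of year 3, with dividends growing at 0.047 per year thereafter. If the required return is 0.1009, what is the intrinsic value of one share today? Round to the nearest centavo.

Deferred-dividend DDM. At t=2 the remaining stream is a growing perpetuity with first payment D_3 = 10.77.
V_2 = D_3/(r−g) = 10.77/(0.1009−0.047) = 199.8145
P₀ = V_2/(1+r)^2 = 199.8145/(1+0.1009)^2 = 164.8660

R$164.87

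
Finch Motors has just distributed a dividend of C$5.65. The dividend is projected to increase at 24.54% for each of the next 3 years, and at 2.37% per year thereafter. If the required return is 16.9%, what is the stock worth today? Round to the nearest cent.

Two-stage DDM. Project D₁…D_3 at 0.2454, terminal growth 0.0237, discount at r = 0.169.
D_1 = 7.0365
D_2 = 8.7633
D_3 = 10.9138
Terminal value at t=3: TV = D_4/(r−g) = 11.1724/(0.169−0.0237) = 76.8922
P₀ = 7.0365/(1+0.169)^1 + 8.7633/(1+0.169)^2 + 10.9138/(1+0.169)^3 + 76.8922/(1+0.169)^3 = 67.3962

C$67.40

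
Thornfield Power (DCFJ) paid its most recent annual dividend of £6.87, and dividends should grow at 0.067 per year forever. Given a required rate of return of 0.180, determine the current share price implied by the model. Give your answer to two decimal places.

£64.87

Gordon growth model: P₀ = D₁/(r − g). D₁ = 6.87 × (1 + 0.067) = 7.3303.
P₀ = 7.3303 / (0.18 − 0.067) = 7.3303 / 0.113 = 64.8698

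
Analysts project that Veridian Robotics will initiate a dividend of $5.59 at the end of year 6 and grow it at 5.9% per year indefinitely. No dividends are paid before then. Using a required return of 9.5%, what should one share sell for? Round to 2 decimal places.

Deferred-dividend DDM. At t=5 the remaining stream is a growing perpetuity with first payment D_6 = 5.59.
V_5 = D_6/(r−g) = 5.59/(0.095−0.059) = 155.2778
P₀ = V_5/(1+r)^5 = 155.2778/(1+0.095)^5 = 98.6367

$98.64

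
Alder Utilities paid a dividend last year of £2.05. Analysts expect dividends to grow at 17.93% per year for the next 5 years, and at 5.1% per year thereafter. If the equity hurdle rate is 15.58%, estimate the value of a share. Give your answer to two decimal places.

Two-stage DDM. Project D₁…D_5 at 0.1793, terminal growth 0.051, discount at r = 0.1558.
D_1 = 2.4176
D_2 = 2.8510
D_3 = 3.3622
D_4 = 3.9651
D_5 = 4.6760
Terminal value at t=5: TV = D_6/(r−g) = 4.9145/(0.1558−0.051) = 46.8939
P₀ = 2.4176/(1+0.1558)^1 + 2.8510/(1+0.1558)^2 + 3.3622/(1+0.1558)^3 + 3.9651/(1+0.1558)^4 + 4.6760/(1+0.1558)^5 + 46.8939/(1+0.1558)^5 = 33.6279

£33.63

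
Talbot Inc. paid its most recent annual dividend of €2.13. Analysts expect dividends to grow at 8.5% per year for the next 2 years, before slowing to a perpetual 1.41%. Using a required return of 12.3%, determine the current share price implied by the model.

€22.56

Two-stage DDM. Project D₁…D_2 at 0.085, terminal growth 0.0141, discount at r = 0.123.
D_1 = 2.3110
D_2 = 2.5075
Terminal value at t=2: TV = D_3/(r−g) = 2.5428/(0.123−0.0141) = 23.3503
P₀ = 2.3110/(1+0.123)^1 + 2.5075/(1+0.123)^2 + 23.3503/(1+0.123)^2 = 22.5616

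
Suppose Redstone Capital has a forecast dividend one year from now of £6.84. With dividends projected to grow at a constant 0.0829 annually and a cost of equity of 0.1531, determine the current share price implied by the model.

Gordon growth model: P₀ = D₁/(r − g), with D₁ = 6.84 given directly.
P₀ = 6.8400 / (0.1531 − 0.0829) = 6.8400 / 0.0702 = 97.4359

£97.44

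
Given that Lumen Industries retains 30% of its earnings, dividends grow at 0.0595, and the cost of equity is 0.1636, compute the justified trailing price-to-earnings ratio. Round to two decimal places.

Payout ratio b = 1 − 0.30 = 0.70.
Justified trailing P/E = b(1+g)/(r−g) = 0.70×(1+0.0595)/(0.1636−0.0595) = 7.1244

7.12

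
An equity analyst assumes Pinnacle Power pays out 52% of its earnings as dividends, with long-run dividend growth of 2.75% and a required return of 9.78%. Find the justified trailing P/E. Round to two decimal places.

Justified trailing P/E = b(1+g)/(r−g) = 0.52×(1+0.0275)/(0.0978−0.0275) = 7.6003

7.60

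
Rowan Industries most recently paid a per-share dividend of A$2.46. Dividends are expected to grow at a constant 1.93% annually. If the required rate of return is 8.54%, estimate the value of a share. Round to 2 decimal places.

A$37.93

Gordon growth model: P₀ = D₁/(r − g). D₁ = 2.46 × (1 + 0.0193) = 2.5075.
P₀ = 2.5075 / (0.0854 − 0.0193) = 2.5075 / 0.0661 = 37.9346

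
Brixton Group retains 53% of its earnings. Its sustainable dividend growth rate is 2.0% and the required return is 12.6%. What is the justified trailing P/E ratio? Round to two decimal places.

4.52

Payout ratio b = 1 − 0.53 = 0.47.
Justified trailing P/E = b(1+g)/(r−g) = 0.47×(1+0.02)/(0.126−0.02) = 4.5226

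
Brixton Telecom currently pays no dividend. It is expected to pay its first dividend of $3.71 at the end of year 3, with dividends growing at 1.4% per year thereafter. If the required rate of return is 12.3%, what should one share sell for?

$26.99

Deferred-dividend DDM. At t=2 the remaining stream is a growing perpetuity with first payment D_3 = 3.71.
V_2 = D_3/(r−g) = 3.71/(0.123−0.014) = 34.0367
P₀ = V_2/(1+r)^2 = 34.0367/(1+0.123)^2 = 26.9891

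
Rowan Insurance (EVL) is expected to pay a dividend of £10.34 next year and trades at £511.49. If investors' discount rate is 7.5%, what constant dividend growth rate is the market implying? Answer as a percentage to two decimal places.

From P₀ = D₁/(r − g), the implied growth is g = r − D₁/P₀.
g = 0.075 − 10.34/511.49 = 0.075 − 0.02022 = 0.05478

5.48%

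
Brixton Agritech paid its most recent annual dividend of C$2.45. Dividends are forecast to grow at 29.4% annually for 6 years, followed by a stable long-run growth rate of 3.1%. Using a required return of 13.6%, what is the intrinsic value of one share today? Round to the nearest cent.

C$76.32

Two-stage DDM. Project D₁…D_6 at 0.294, terminal growth 0.031, discount at r = 0.136.
D_1 = 3.1703
D_2 = 4.1024
D_3 = 5.3085
D_4 = 6.8692
D_5 = 8.8887
D_6 = 11.5020
Terminal value at t=6: TV = D_7/(r−g) = 11.8585/(0.136−0.031) = 112.9383
P₀ = 3.1703/(1+0.136)^1 + 4.1024/(1+0.136)^2 + 5.3085/(1+0.136)^3 + 6.8692/(1+0.136)^4 + 8.8887/(1+0.136)^5 + 11.5020/(1+0.136)^6 + 112.9383/(1+0.136)^6 = 76.3154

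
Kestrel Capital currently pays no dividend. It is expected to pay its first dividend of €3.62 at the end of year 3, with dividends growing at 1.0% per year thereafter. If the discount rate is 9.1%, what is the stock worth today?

€37.55

Deferred-dividend DDM. At t=2 the remaining stream is a growing perpetuity with first payment D_3 = 3.62.
V_2 = D_3/(r−g) = 3.62/(0.091−0.01) = 44.6914
P₀ = V_2/(1+r)^2 = 44.6914/(1+0.091)^2 = 37.5469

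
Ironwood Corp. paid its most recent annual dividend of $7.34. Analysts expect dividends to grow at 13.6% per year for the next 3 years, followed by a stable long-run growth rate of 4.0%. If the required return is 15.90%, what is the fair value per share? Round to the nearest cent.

Two-stage DDM. Project D₁…D_3 at 0.136, terminal growth 0.04, discount at r = 0.159.
D_1 = 8.3382
D_2 = 9.4722
D_3 = 10.7605
Terminal value at t=3: TV = D_4/(r−g) = 11.1909/(0.159−0.04) = 94.0410
P₀ = 8.3382/(1+0.159)^1 + 9.4722/(1+0.159)^2 + 10.7605/(1+0.159)^3 + 94.0410/(1+0.159)^3 = 81.5617

$81.56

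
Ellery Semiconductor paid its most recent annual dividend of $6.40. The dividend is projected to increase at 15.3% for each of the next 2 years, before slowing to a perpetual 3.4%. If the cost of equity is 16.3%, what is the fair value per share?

Two-stage DDM. Project D₁…D_2 at 0.153, terminal growth 0.034, discount at r = 0.163.
D_1 = 7.3792
D_2 = 8.5082
Terminal value at t=2: TV = D_3/(r−g) = 8.7975/(0.163−0.034) = 68.1977
P₀ = 7.3792/(1+0.163)^1 + 8.5082/(1+0.163)^2 + 68.1977/(1+0.163)^2 = 63.0562

$63.06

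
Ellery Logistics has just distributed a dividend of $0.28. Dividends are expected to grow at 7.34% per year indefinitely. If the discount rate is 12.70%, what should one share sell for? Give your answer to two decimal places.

Gordon growth model: P₀ = D₁/(r − g). D₁ = 0.28 × (1 + 0.0734) = 0.3006.
P₀ = 0.3006 / (0.127 − 0.0734) = 0.3006 / 0.0536 = 5.6073

$5.61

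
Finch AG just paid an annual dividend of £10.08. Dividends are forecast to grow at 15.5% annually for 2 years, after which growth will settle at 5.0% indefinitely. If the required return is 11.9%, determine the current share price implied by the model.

£184.56

Two-stage DDM. Project D₁…D_2 at 0.155, terminal growth 0.05, discount at r = 0.119.
D_1 = 11.6424
D_2 = 13.4470
Terminal value at t=2: TV = D_3/(r−g) = 14.1193/(0.119−0.05) = 204.6278
P₀ = 11.6424/(1+0.119)^1 + 13.4470/(1+0.119)^2 + 204.6278/(1+0.119)^2 = 184.5630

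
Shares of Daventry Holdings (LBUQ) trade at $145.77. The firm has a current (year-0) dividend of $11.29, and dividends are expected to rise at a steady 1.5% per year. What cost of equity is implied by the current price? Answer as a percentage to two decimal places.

Rearranging the constant-growth DDM: r = D₁/P₀ + g.
D₁ = 11.29 × (1 + 0.015) = 11.4593.
r = 11.4593 / 145.77 + 0.015 = 0.07861 + 0.015 = 0.09361

9.36%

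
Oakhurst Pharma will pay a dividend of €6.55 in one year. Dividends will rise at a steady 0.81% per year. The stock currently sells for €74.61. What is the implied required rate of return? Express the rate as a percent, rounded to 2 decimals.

9.59%

Rearranging the constant-growth DDM: r = D₁/P₀ + g.
r = 6.5500 / 74.61 + 0.0081 = 0.08779 + 0.0081 = 0.09589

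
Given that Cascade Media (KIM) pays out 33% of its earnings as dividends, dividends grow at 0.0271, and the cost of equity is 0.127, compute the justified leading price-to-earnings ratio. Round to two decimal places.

Justified leading P/E = b/(r−g) = 0.33/(0.127−0.0271) = 3.3033

3.30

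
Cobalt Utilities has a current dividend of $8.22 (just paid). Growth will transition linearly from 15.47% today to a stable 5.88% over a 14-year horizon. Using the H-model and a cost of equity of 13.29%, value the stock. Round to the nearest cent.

H-model: P₀ = D₀[(1+g_L) + H(g_S−g_L)]/(r−g_L), with H = 14/2 = 7.
P₀ = 8.22 × [(1+0.0588) + 7×(0.1547−0.0588)] / (0.1329−0.0588)
   = 8.22 × 1.7301 / 0.0741 = 191.9220

$191.92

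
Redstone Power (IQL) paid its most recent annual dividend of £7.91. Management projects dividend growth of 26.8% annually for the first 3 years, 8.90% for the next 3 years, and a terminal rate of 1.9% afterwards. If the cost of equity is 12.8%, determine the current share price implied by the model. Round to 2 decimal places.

£156.07

Three-stage DDM. Project D₁…D_6; terminal Gordon value at t=6 with g = 0.019; discount at r = 0.128.
D_1 = 10.0299
D_2 = 12.7179
D_3 = 16.1263
D_4 = 17.5615
D_5 = 19.1245
D_6 = 20.8266
TV_6 = 21.2223/(0.128−0.019) = 194.6998
P₀ = Σ Dₜ/(1+r)ᵗ + TV_6/(1+r)^6 = 156.0702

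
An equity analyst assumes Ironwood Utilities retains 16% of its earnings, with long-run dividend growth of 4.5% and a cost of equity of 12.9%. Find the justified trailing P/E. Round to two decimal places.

Payout ratio b = 1 − 0.16 = 0.84.
Justified trailing P/E = b(1+g)/(r−g) = 0.84×(1+0.045)/(0.129−0.045) = 10.4500

10.45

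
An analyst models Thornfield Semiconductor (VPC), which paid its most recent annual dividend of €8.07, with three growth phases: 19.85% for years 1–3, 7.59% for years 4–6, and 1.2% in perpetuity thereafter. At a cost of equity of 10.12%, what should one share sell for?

€168.63

Three-stage DDM. Project D₁…D_6; terminal Gordon value at t=6 with g = 0.012; discount at r = 0.1012.
D_1 = 9.6719
D_2 = 11.5918
D_3 = 13.8927
D_4 = 14.9472
D_5 = 16.0817
D_6 = 17.3023
TV_6 = 17.5099/(0.1012−0.012) = 196.2994
P₀ = Σ Dₜ/(1+r)ᵗ + TV_6/(1+r)^6 = 168.6282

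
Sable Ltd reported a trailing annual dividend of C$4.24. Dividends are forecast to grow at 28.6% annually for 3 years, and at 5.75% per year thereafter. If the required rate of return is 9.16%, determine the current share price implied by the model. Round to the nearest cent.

Two-stage DDM. Project D₁…D_3 at 0.286, terminal growth 0.0575, discount at r = 0.0916.
D_1 = 5.4526
D_2 = 7.0121
D_3 = 9.0176
Terminal value at t=3: TV = D_4/(r−g) = 9.5361/(0.0916−0.0575) = 279.6500
P₀ = 5.4526/(1+0.0916)^1 + 7.0121/(1+0.0916)^2 + 9.0176/(1+0.0916)^3 + 279.6500/(1+0.0916)^3 = 232.8053

C$232.81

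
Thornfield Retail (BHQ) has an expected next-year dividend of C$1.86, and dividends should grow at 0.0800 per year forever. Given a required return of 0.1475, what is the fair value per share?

Gordon growth model: P₀ = D₁/(r − g), with D₁ = 1.86 given directly.
P₀ = 1.8600 / (0.1475 − 0.08) = 1.8600 / 0.0675 = 27.5556

C$27.56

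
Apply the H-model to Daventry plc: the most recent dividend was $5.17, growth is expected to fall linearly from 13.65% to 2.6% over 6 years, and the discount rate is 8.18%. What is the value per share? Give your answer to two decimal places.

H-model: P₀ = D₀[(1+g_L) + H(g_S−g_L)]/(r−g_L), with H = 6/2 = 3.
P₀ = 5.17 × [(1+0.026) + 3×(0.1365−0.026)] / (0.0818−0.026)
   = 5.17 × 1.3575 / 0.0558 = 125.7755

$125.78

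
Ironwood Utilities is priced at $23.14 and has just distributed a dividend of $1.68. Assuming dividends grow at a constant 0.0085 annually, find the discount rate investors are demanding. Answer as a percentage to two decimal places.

Rearranging the constant-growth DDM: r = D₁/P₀ + g.
D₁ = 1.68 × (1 + 0.0085) = 1.6943.
r = 1.6943 / 23.14 + 0.0085 = 0.07322 + 0.0085 = 0.08172

8.17%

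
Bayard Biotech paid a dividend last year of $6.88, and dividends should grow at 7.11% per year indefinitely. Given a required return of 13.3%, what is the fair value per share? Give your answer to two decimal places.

$119.05

Gordon growth model: P₀ = D₁/(r − g). D₁ = 6.88 × (1 + 0.0711) = 7.3692.
P₀ = 7.3692 / (0.133 − 0.0711) = 7.3692 / 0.0619 = 119.0496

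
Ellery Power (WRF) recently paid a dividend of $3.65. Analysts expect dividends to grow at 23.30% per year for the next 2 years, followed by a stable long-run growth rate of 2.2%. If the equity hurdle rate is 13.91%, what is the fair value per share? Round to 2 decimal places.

Two-stage DDM. Project D₁…D_2 at 0.233, terminal growth 0.022, discount at r = 0.1391.
D_1 = 4.5004
D_2 = 5.5491
Terminal value at t=2: TV = D_3/(r−g) = 5.6711/(0.1391−0.022) = 48.4298
P₀ = 4.5004/(1+0.1391)^1 + 5.5491/(1+0.1391)^2 + 48.4298/(1+0.1391)^2 = 45.5515

$45.55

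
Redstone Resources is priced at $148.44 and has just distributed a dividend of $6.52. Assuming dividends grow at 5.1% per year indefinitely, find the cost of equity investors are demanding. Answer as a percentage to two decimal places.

9.72%

Rearranging the constant-growth DDM: r = D₁/P₀ + g.
D₁ = 6.52 × (1 + 0.051) = 6.8525.
r = 6.8525 / 148.44 + 0.051 = 0.04616 + 0.051 = 0.09716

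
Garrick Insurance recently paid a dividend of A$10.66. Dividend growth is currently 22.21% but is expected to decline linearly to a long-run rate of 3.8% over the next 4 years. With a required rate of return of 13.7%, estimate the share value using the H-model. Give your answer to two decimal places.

H-model: P₀ = D₀[(1+g_L) + H(g_S−g_L)]/(r−g_L), with H = 4/2 = 2.
P₀ = 10.66 × [(1+0.038) + 2×(0.2221−0.038)] / (0.137−0.038)
   = 10.66 × 1.4062 / 0.099 = 151.4151

A$151.42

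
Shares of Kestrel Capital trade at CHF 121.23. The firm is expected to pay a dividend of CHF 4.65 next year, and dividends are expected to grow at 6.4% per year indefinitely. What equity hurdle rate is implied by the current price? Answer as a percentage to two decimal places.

10.24%

Rearranging the constant-growth DDM: r = D₁/P₀ + g.
r = 4.6500 / 121.23 + 0.064 = 0.03836 + 0.064 = 0.10236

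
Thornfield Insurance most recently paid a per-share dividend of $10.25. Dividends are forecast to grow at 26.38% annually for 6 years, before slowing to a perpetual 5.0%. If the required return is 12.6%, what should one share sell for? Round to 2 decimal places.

$377.02

Two-stage DDM. Project D₁…D_6 at 0.2638, terminal growth 0.05, discount at r = 0.126.
D_1 = 12.9540
D_2 = 16.3712
D_3 = 20.6899
D_4 = 26.1479
D_5 = 33.0458
D_6 = 41.7632
Terminal value at t=6: TV = D_7/(r−g) = 43.8514/(0.126−0.05) = 576.9918
P₀ = 12.9540/(1+0.126)^1 + 16.3712/(1+0.126)^2 + 20.6899/(1+0.126)^3 + 26.1479/(1+0.126)^4 + 33.0458/(1+0.126)^5 + 41.7632/(1+0.126)^6 + 576.9918/(1+0.126)^6 = 377.0228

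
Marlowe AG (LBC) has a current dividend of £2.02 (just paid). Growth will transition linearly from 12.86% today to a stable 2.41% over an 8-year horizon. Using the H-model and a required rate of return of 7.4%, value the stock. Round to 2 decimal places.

£58.38

H-model: P₀ = D₀[(1+g_L) + H(g_S−g_L)]/(r−g_L), with H = 8/2 = 4.
P₀ = 2.02 × [(1+0.0241) + 4×(0.1286−0.0241)] / (0.074−0.0241)
   = 2.02 × 1.4421 / 0.0499 = 58.3776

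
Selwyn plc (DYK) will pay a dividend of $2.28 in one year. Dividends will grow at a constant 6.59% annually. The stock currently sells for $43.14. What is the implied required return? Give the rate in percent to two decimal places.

11.88%

Rearranging the constant-growth DDM: r = D₁/P₀ + g.
r = 2.2800 / 43.14 + 0.0659 = 0.05285 + 0.0659 = 0.11875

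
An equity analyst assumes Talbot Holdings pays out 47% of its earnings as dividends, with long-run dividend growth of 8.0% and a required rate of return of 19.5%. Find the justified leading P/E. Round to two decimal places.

Justified leading P/E = b/(r−g) = 0.47/(0.195−0.08) = 4.0870

4.09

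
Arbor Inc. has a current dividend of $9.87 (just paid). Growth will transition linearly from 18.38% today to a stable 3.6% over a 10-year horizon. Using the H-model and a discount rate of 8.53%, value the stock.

H-model: P₀ = D₀[(1+g_L) + H(g_S−g_L)]/(r−g_L), with H = 10/2 = 5.
P₀ = 9.87 × [(1+0.036) + 5×(0.1838−0.036)] / (0.0853−0.036)
   = 9.87 × 1.7750 / 0.0493 = 355.3600

$355.36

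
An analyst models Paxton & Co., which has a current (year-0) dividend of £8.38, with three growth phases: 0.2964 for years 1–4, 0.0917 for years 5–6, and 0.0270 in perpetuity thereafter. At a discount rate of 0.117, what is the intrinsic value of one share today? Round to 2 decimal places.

£244.44

Three-stage DDM. Project D₁…D_6; terminal Gordon value at t=6 with g = 0.027; discount at r = 0.117.
D_1 = 10.8638
D_2 = 14.0839
D_3 = 18.2583
D_4 = 23.6701
D_5 = 25.8406
D_6 = 28.2102
TV_6 = 28.9719/(0.117−0.027) = 321.9101
P₀ = Σ Dₜ/(1+r)ᵗ + TV_6/(1+r)^6 = 244.4400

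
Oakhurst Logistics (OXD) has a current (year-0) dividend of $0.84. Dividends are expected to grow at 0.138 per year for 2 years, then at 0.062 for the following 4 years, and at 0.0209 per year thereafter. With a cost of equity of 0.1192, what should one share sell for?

Three-stage DDM. Project D₁…D_6; terminal Gordon value at t=6 with g = 0.0209; discount at r = 0.1192.
D_1 = 0.9559
D_2 = 1.0878
D_3 = 1.1553
D_4 = 1.2269
D_5 = 1.3030
D_6 = 1.3838
TV_6 = 1.4127/(0.1192−0.0209) = 14.3712
P₀ = Σ Dₜ/(1+r)ᵗ + TV_6/(1+r)^6 = 12.0868

$12.09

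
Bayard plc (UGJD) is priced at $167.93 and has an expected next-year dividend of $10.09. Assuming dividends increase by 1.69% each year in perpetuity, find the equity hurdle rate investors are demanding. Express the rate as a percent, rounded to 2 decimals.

7.70%

Rearranging the constant-growth DDM: r = D₁/P₀ + g.
r = 10.0900 / 167.93 + 0.0169 = 0.06008 + 0.0169 = 0.07698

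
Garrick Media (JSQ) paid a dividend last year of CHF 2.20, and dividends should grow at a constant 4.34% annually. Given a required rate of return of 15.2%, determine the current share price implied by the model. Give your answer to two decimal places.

Gordon growth model: P₀ = D₁/(r − g). D₁ = 2.20 × (1 + 0.0434) = 2.2955.
P₀ = 2.2955 / (0.152 − 0.0434) = 2.2955 / 0.1086 = 21.1370

CHF 21.14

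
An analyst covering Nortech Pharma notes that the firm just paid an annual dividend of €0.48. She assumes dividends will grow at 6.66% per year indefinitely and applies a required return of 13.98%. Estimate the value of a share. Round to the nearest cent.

Gordon growth model: P₀ = D₁/(r − g). D₁ = 0.48 × (1 + 0.0666) = 0.5120.
P₀ = 0.5120 / (0.1398 − 0.0666) = 0.5120 / 0.0732 = 6.9941

€6.99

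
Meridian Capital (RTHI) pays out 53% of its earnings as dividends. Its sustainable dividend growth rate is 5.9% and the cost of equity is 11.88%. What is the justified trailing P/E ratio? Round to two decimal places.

Justified trailing P/E = b(1+g)/(r−g) = 0.53×(1+0.059)/(0.1188−0.059) = 9.3858

9.39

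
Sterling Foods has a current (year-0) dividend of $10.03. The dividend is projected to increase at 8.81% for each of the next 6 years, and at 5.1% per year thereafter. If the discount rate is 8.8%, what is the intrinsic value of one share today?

$345.26

Two-stage DDM. Project D₁…D_6 at 0.0881, terminal growth 0.051, discount at r = 0.088.
D_1 = 10.9136
D_2 = 11.8751
D_3 = 12.9213
D_4 = 14.0597
D_5 = 15.2984
D_6 = 16.6461
Terminal value at t=6: TV = D_7/(r−g) = 17.4951/(0.088−0.051) = 472.8406
P₀ = 10.9136/(1+0.088)^1 + 11.8751/(1+0.088)^2 + 12.9213/(1+0.088)^3 + 14.0597/(1+0.088)^4 + 15.2984/(1+0.088)^5 + 16.6461/(1+0.088)^6 + 472.8406/(1+0.088)^6 = 345.2627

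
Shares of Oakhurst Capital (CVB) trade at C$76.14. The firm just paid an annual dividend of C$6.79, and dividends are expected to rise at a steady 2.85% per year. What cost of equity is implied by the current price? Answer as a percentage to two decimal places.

Rearranging the constant-growth DDM: r = D₁/P₀ + g.
D₁ = 6.79 × (1 + 0.0285) = 6.9835.
r = 6.9835 / 76.14 + 0.0285 = 0.09172 + 0.0285 = 0.12022

12.02%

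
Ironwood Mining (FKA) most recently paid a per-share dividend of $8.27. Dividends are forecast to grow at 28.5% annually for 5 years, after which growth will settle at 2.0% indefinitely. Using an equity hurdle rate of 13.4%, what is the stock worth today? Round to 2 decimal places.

Two-stage DDM. Project D₁…D_5 at 0.285, terminal growth 0.02, discount at r = 0.134.
D_1 = 10.6269
D_2 = 13.6556
D_3 = 17.5475
D_4 = 22.5485
D_5 = 28.9748
Terminal value at t=5: TV = D_6/(r−g) = 29.5543/(0.134−0.02) = 259.2486
P₀ = 10.6269/(1+0.134)^1 + 13.6556/(1+0.134)^2 + 17.5475/(1+0.134)^3 + 22.5485/(1+0.134)^4 + 28.9748/(1+0.134)^5 + 259.2486/(1+0.134)^5 = 199.3552

$199.36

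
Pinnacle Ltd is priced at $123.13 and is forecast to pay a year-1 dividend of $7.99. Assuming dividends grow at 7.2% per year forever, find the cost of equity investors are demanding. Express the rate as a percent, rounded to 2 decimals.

13.69%

Rearranging the constant-growth DDM: r = D₁/P₀ + g.
r = 7.9900 / 123.13 + 0.072 = 0.06489 + 0.072 = 0.13689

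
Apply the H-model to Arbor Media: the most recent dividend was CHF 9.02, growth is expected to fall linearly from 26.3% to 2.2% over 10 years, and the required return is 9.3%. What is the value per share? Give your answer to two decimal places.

CHF 282.92

H-model: P₀ = D₀[(1+g_L) + H(g_S−g_L)]/(r−g_L), with H = 10/2 = 5.
P₀ = 9.02 × [(1+0.022) + 5×(0.263−0.022)] / (0.093−0.022)
   = 9.02 × 2.2270 / 0.071 = 282.9231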